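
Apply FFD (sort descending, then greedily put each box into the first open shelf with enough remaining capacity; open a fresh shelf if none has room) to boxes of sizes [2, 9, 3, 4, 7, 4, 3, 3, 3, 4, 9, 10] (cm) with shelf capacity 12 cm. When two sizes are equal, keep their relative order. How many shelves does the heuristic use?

Sorted descending: 10, 9, 9, 7, 4, 4, 4, 3, 3, 3, 3, 2.
  10 → shelf 1 (new)  [load 10/12]
  9 → shelf 2 (new)  [load 9/12]
  9 → shelf 3 (new)  [load 9/12]
  7 → shelf 4 (new)  [load 7/12]
  4 → shelf 4  [load 11/12]
  4 → shelf 5 (new)  [load 4/12]
  4 → shelf 5  [load 8/12]
  3 → shelf 2  [load 12/12]
  3 → shelf 3  [load 12/12]
  3 → shelf 5  [load 11/12]
  3 → shelf 6 (new)  [load 3/12]
  2 → shelf 1  [load 12/12]
6 shelves opened.

6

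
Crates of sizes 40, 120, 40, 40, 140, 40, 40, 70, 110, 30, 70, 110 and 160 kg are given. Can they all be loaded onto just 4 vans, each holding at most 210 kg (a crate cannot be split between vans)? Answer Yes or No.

Total = 1010 kg; ⌈1010/210⌉ = 5.
At least 5 vans are required, but only 4 are allowed.

No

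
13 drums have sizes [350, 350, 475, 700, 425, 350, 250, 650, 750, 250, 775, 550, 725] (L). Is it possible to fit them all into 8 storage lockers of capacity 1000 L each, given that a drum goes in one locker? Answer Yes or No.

A valid assignment using 8 storage lockers:
  locker 1: 775 = 775
  locker 2: 750 + 250 = 1000
  locker 3: 725 + 250 = 975
  locker 4: 700 = 700
  locker 5: 650 + 350 = 1000
  locker 6: 550 + 425 = 975
  locker 7: 475 + 350 = 825
  locker 8: 350 = 350
Every load is within 1000 L, so 8 storage lockers suffice.

Yes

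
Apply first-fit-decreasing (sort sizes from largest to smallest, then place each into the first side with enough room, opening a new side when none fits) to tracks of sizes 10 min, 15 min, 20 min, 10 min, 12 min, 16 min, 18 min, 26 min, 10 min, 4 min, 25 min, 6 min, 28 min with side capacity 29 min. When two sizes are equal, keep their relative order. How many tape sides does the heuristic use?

8

Sorted descending: 28, 26, 25, 20, 18, 16, 15, 12, 10, 10, 10, 6, 4.
  28 → side 1 (new)  [load 28/29]
  26 → side 2 (new)  [load 26/29]
  25 → side 3 (new)  [load 25/29]
  20 → side 4 (new)  [load 20/29]
  18 → side 5 (new)  [load 18/29]
  16 → side 6 (new)  [load 16/29]
  15 → side 7 (new)  [load 15/29]
  12 → side 6  [load 28/29]
  10 → side 5  [load 28/29]
  10 → side 7  [load 25/29]
  10 → side 8 (new)  [load 10/29]
  6 → side 4  [load 26/29]
  4 → side 3  [load 29/29]
8 tape sides opened.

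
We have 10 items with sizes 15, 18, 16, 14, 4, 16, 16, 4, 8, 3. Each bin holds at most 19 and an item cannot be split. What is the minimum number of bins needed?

7

Total = 18 + 16 + 16 + 16 + 15 + 14 + 8 + 4 + 4 + 3 = 114.
Lower bound: ⌈114/19⌉ = 6 bins.
A packing using 7 bins:
  bin 1: 18 = 18
  bin 2: 16 + 3 = 19
  bin 3: 16 = 16
  bin 4: 16 = 16
  bin 5: 15 + 4 = 19
  bin 6: 14 + 4 = 18
  bin 7: 8 = 8
No arrangement into 6 bins stays within capacity, so 7 is optimal.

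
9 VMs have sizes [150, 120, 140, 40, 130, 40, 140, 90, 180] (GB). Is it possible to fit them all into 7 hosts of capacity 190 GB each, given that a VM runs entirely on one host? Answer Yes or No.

Yes

A valid assignment using 7 hosts:
  host 1: 180 = 180
  host 2: 150 + 40 = 190
  host 3: 140 + 40 = 180
  host 4: 140 = 140
  host 5: 130 = 130
  host 6: 120 = 120
  host 7: 90 = 90
Every load is within 190 GB, so 7 hosts suffice.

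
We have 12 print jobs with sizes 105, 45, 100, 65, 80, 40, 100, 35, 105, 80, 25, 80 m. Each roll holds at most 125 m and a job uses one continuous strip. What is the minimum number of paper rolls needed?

8

Total = 105 + 105 + 100 + 100 + 80 + 80 + 80 + 65 + 45 + 40 + 35 + 25 = 860 m.
Lower bound: ⌈860/125⌉ = 7 paper rolls.
Also, 8 print jobs each exceed 125/2 m, and no two of those can share a roll, so at least 8 paper rolls are needed.
A packing using 8 paper rolls:
  roll 1: 105 = 105
  roll 2: 105 = 105
  roll 3: 100 + 25 = 125
  roll 4: 100 = 100
  roll 5: 80 + 45 = 125
  roll 6: 80 + 40 = 120
  roll 7: 80 + 35 = 115
  roll 8: 65 = 65
This matches the lower bound, so 8 is optimal.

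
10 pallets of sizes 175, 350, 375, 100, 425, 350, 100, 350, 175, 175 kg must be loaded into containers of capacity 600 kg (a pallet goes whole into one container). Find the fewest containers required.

5

Total = 425 + 375 + 350 + 350 + 350 + 175 + 175 + 175 + 100 + 100 = 2575 kg.
Lower bound: ⌈2575/600⌉ = 5 containers.
A packing using 5 containers:
  container 1: 425 + 175 = 600
  container 2: 375 + 175 = 550
  container 3: 350 + 175 = 525
  container 4: 350 + 100 + 100 = 550
  container 5: 350 = 350
This matches the lower bound, so 5 is optimal.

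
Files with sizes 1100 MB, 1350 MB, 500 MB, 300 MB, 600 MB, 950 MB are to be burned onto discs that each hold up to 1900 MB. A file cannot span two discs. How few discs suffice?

3

Total = 1350 + 1100 + 950 + 600 + 500 + 300 = 4800 MB.
Lower bound: ⌈4800/1900⌉ = 3 discs.
A packing using 3 discs:
  disc 1: 1350 + 500 = 1850
  disc 2: 1100 + 600 = 1700
  disc 3: 950 + 300 = 1250
This matches the lower bound, so 3 is optimal.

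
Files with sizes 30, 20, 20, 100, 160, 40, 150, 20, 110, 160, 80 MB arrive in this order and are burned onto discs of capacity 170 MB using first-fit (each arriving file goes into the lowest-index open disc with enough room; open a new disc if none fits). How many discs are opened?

6

  30 → disc 1 (new)  [load 30/170]
  20 → disc 1  [load 50/170]
  20 → disc 1  [load 70/170]
  100 → disc 1  [load 170/170]
  160 → disc 2 (new)  [load 160/170]
  40 → disc 3 (new)  [load 40/170]
  150 → disc 4 (new)  [load 150/170]
  20 → disc 3  [load 60/170]
  110 → disc 3  [load 170/170]
  160 → disc 5 (new)  [load 160/170]
  80 → disc 6 (new)  [load 80/170]
6 discs opened.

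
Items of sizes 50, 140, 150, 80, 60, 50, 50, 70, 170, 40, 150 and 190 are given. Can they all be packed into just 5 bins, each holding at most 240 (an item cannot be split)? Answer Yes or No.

No

Total = 1200; ⌈1200/240⌉ = 5.
The bound of 5 does not rule out 5, but exhaustive search shows no assignment into 5 bins of capacity 240 exists — the minimum is 6.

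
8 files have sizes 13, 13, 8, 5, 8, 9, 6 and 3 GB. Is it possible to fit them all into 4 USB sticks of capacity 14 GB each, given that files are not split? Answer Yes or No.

Total = 65 GB; ⌈65/14⌉ = 5.
At least 5 USB sticks are required, but only 4 are allowed.

No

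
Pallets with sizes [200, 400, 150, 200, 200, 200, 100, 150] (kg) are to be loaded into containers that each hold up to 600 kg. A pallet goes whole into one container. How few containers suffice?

3

Total = 400 + 200 + 200 + 200 + 200 + 150 + 150 + 100 = 1600 kg.
Lower bound: ⌈1600/600⌉ = 3 containers.
A packing using 3 containers:
  container 1: 400 + 200 = 600
  container 2: 200 + 200 + 200 = 600
  container 3: 150 + 150 + 100 = 400
This matches the lower bound, so 3 is optimal.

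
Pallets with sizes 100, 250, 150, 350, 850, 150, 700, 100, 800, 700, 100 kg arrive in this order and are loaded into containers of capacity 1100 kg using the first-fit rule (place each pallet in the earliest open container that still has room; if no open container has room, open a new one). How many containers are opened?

5

  100 → container 1 (new)  [load 100/1100]
  250 → container 1  [load 350/1100]
  150 → container 1  [load 500/1100]
  350 → container 1  [load 850/1100]
  850 → container 2 (new)  [load 850/1100]
  150 → container 1  [load 1000/1100]
  700 → container 3 (new)  [load 700/1100]
  100 → container 1  [load 1100/1100]
  800 → container 4 (new)  [load 800/1100]
  700 → container 5 (new)  [load 700/1100]
  100 → container 2  [load 950/1100]
5 containers opened.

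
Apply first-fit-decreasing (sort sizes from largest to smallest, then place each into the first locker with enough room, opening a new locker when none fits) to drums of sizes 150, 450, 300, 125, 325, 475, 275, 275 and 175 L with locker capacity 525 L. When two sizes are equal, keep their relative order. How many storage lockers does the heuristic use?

Sorted descending: 475, 450, 325, 300, 275, 275, 175, 150, 125.
  475 → locker 1 (new)  [load 475/525]
  450 → locker 2 (new)  [load 450/525]
  325 → locker 3 (new)  [load 325/525]
  300 → locker 4 (new)  [load 300/525]
  275 → locker 5 (new)  [load 275/525]
  275 → locker 6 (new)  [load 275/525]
  175 → locker 3  [load 500/525]
  150 → locker 4  [load 450/525]
  125 → locker 5  [load 400/525]
6 storage lockers opened.

6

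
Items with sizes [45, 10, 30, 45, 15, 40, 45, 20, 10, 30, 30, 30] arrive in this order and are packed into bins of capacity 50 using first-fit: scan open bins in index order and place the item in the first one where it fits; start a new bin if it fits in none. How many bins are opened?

  45 → bin 1 (new)  [load 45/50]
  10 → bin 2 (new)  [load 10/50]
  30 → bin 2  [load 40/50]
  45 → bin 3 (new)  [load 45/50]
  15 → bin 4 (new)  [load 15/50]
  40 → bin 5 (new)  [load 40/50]
  45 → bin 6 (new)  [load 45/50]
  20 → bin 4  [load 35/50]
  10 → bin 2  [load 50/50]
  30 → bin 7 (new)  [load 30/50]
  30 → bin 8 (new)  [load 30/50]
  30 → bin 9 (new)  [load 30/50]
9 bins opened.

9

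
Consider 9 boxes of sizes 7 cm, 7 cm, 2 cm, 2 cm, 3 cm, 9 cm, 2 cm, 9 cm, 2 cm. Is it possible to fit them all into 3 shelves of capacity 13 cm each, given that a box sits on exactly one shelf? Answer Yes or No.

No

Total = 43 cm; ⌈43/13⌉ = 4.
At least 4 shelves are required, but only 3 are allowed.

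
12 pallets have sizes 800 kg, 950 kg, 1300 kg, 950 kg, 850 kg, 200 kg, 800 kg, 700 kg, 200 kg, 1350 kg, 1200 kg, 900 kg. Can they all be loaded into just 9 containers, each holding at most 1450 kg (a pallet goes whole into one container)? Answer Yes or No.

No

Total = 10200 kg; ⌈10200/1450⌉ = 8.
9 pallets each exceed half the capacity and cannot share a container, forcing at least 9 containers.
The bound of 9 does not rule out 9, but exhaustive search shows no assignment into 9 containers of capacity 1450 kg exists — the minimum is 10.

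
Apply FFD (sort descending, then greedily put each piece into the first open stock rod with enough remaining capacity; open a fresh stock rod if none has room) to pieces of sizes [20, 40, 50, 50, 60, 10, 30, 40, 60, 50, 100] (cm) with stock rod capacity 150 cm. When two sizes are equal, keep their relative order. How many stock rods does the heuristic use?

4

Sorted descending: 100, 60, 60, 50, 50, 50, 40, 40, 30, 20, 10.
  100 → stock rod 1 (new)  [load 100/150]
  60 → stock rod 2 (new)  [load 60/150]
  60 → stock rod 2  [load 120/150]
  50 → stock rod 1  [load 150/150]
  50 → stock rod 3 (new)  [load 50/150]
  50 → stock rod 3  [load 100/150]
  40 → stock rod 3  [load 140/150]
  40 → stock rod 4 (new)  [load 40/150]
  30 → stock rod 2  [load 150/150]
  20 → stock rod 4  [load 60/150]
  10 → stock rod 3  [load 150/150]
4 stock rods opened.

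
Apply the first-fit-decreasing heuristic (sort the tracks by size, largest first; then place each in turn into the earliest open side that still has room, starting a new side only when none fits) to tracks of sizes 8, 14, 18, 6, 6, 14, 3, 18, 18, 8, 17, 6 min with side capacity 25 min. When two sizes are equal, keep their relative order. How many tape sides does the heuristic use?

6

Sorted descending: 18, 18, 18, 17, 14, 14, 8, 8, 6, 6, 6, 3.
  18 → side 1 (new)  [load 18/25]
  18 → side 2 (new)  [load 18/25]
  18 → side 3 (new)  [load 18/25]
  17 → side 4 (new)  [load 17/25]
  14 → side 5 (new)  [load 14/25]
  14 → side 6 (new)  [load 14/25]
  8 → side 4  [load 25/25]
  8 → side 5  [load 22/25]
  6 → side 1  [load 24/25]
  6 → side 2  [load 24/25]
  6 → side 3  [load 24/25]
  3 → side 5  [load 25/25]
6 tape sides opened.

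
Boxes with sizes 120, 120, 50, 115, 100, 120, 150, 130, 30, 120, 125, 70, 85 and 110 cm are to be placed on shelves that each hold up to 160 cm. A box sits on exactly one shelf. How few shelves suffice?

Total = 150 + 130 + 125 + 120 + 120 + 120 + 120 + 115 + 110 + 100 + 85 + 70 + 50 + 30 = 1445 cm.
Lower bound: ⌈1445/160⌉ = 10 shelves.
Also, 11 boxes each exceed 80 cm, and no two of those can share a shelf, so at least 11 shelves are needed.
A packing using 11 shelves:
  shelf 1: 150 = 150
  shelf 2: 130 + 30 = 160
  shelf 3: 125 = 125
  shelf 4: 120 = 120
  shelf 5: 120 = 120
  shelf 6: 120 = 120
  shelf 7: 120 = 120
  shelf 8: 115 = 115
  shelf 9: 110 + 50 = 160
  shelf 10: 100 = 100
  shelf 11: 85 + 70 = 155
This matches the lower bound, so 11 is optimal.

11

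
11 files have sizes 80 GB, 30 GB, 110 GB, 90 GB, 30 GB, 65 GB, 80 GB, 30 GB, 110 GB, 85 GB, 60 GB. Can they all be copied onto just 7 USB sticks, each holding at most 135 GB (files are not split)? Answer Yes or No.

A valid assignment using 7 USB sticks:
  USB stick 1: 110 = 110
  USB stick 2: 110 = 110
  USB stick 3: 90 + 30 = 120
  USB stick 4: 85 + 30 = 115
  USB stick 5: 80 + 30 = 110
  USB stick 6: 80 = 80
  USB stick 7: 65 + 60 = 125
Every load is within 135 GB, so 7 USB sticks suffice.

Yes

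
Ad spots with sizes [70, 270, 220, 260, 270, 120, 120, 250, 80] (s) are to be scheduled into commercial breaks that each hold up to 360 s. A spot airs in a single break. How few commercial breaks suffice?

6

Total = 270 + 270 + 260 + 250 + 220 + 120 + 120 + 80 + 70 = 1660 s.
Lower bound: ⌈1660/360⌉ = 5 commercial breaks.
A packing using 6 commercial breaks:
  break 1: 270 + 80 = 350
  break 2: 270 + 70 = 340
  break 3: 260 = 260
  break 4: 250 = 250
  break 5: 220 + 120 = 340
  break 6: 120 = 120
No arrangement into 5 commercial breaks stays within capacity, so 6 is optimal.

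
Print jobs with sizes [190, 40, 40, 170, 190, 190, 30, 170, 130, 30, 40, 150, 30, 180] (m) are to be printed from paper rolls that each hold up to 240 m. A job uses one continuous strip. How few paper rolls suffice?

Total = 190 + 190 + 190 + 180 + 170 + 170 + 150 + 130 + 40 + 40 + 40 + 30 + 30 + 30 = 1580 m.
Lower bound: ⌈1580/240⌉ = 7 paper rolls.
Also, 8 print jobs each exceed 120 m, and no two of those can share a roll, so at least 8 paper rolls are needed.
A packing using 8 paper rolls:
  roll 1: 190 + 40 = 230
  roll 2: 190 + 40 = 230
  roll 3: 190 + 40 = 230
  roll 4: 180 + 30 + 30 = 240
  roll 5: 170 + 30 = 200
  roll 6: 170 = 170
  roll 7: 150 = 150
  roll 8: 130 = 130
This matches the lower bound, so 8 is optimal.

8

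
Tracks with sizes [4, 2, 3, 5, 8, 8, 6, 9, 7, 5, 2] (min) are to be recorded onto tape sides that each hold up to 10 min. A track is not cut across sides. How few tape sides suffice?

6

Total = 9 + 8 + 8 + 7 + 6 + 5 + 5 + 4 + 3 + 2 + 2 = 59 min.
Lower bound: ⌈59/10⌉ = 6 tape sides.
A packing using 6 tape sides:
  side 1: 9 = 9
  side 2: 8 + 2 = 10
  side 3: 8 + 2 = 10
  side 4: 7 + 3 = 10
  side 5: 6 + 4 = 10
  side 6: 5 + 5 = 10
This matches the lower bound, so 6 is optimal.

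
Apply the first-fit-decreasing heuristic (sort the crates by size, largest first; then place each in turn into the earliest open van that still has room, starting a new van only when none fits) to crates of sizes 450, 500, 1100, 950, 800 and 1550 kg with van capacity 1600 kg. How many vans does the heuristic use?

Sorted descending: 1550, 1100, 950, 800, 500, 450.
  1550 → van 1 (new)  [load 1550/1600]
  1100 → van 2 (new)  [load 1100/1600]
  950 → van 3 (new)  [load 950/1600]
  800 → van 4 (new)  [load 800/1600]
  500 → van 2  [load 1600/1600]
  450 → van 3  [load 1400/1600]
4 vans opened.

4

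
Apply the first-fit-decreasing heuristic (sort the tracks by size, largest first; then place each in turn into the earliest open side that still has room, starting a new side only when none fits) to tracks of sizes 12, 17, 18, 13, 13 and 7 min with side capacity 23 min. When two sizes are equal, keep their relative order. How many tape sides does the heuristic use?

Sorted descending: 18, 17, 13, 13, 12, 7.
  18 → side 1 (new)  [load 18/23]
  17 → side 2 (new)  [load 17/23]
  13 → side 3 (new)  [load 13/23]
  13 → side 4 (new)  [load 13/23]
  12 → side 5 (new)  [load 12/23]
  7 → side 3  [load 20/23]
5 tape sides opened.

5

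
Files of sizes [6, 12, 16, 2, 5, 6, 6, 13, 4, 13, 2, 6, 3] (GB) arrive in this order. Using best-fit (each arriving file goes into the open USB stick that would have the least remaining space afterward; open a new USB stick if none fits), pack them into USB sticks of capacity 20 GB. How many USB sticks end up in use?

5

  6 → USB stick 1 (new)  [load 6/20]
  12 → USB stick 1  [load 18/20]
  16 → USB stick 2 (new)  [load 16/20]
  2 → USB stick 1  [load 20/20]
  5 → USB stick 3 (new)  [load 5/20]
  6 → USB stick 3  [load 11/20]
  6 → USB stick 3  [load 17/20]
  13 → USB stick 4 (new)  [load 13/20]
  4 → USB stick 2  [load 20/20]
  13 → USB stick 5 (new)  [load 13/20]
  2 → USB stick 3  [load 19/20]
  6 → USB stick 4  [load 19/20]
  3 → USB stick 5  [load 16/20]
5 USB sticks opened.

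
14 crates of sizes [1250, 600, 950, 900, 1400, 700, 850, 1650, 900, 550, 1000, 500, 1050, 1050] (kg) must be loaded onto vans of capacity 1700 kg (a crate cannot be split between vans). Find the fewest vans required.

Total = 1650 + 1400 + 1250 + 1050 + 1050 + 1000 + 950 + 900 + 900 + 850 + 700 + 600 + 550 + 500 = 13350 kg.
Lower bound: ⌈13350/1700⌉ = 8 vans.
Also, 9 crates each exceed 850 kg, and no two of those can share a van, so at least 9 vans are needed.
A packing using 10 vans:
  van 1: 1650 = 1650
  van 2: 1400 = 1400
  van 3: 1250 = 1250
  van 4: 1050 + 600 = 1650
  van 5: 1050 + 550 = 1600
  van 6: 1000 + 700 = 1700
  van 7: 950 + 500 = 1450
  van 8: 900 = 900
  van 9: 900 = 900
  van 10: 850 = 850
No arrangement into 9 vans stays within capacity, so 10 is optimal.

10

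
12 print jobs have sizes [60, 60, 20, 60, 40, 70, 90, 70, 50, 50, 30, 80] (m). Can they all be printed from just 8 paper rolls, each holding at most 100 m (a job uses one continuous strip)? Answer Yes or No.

A valid assignment using 8 paper rolls:
  roll 1: 90 = 90
  roll 2: 80 + 20 = 100
  roll 3: 70 + 30 = 100
  roll 4: 70 = 70
  roll 5: 60 + 40 = 100
  roll 6: 60 = 60
  roll 7: 60 = 60
  roll 8: 50 + 50 = 100
Every load is within 100 m, so 8 paper rolls suffice.

Yes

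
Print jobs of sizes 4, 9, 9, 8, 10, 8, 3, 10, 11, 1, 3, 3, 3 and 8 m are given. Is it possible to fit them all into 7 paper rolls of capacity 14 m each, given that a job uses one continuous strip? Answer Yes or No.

Total = 90 m; ⌈90/14⌉ = 7.
8 print jobs each exceed half the capacity and cannot share a roll, forcing at least 8 paper rolls.
At least 8 paper rolls are required, but only 7 are allowed.

No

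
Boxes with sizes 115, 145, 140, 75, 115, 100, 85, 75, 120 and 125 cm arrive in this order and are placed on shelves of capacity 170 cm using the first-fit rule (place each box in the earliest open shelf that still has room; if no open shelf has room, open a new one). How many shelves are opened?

  115 → shelf 1 (new)  [load 115/170]
  145 → shelf 2 (new)  [load 145/170]
  140 → shelf 3 (new)  [load 140/170]
  75 → shelf 4 (new)  [load 75/170]
  115 → shelf 5 (new)  [load 115/170]
  100 → shelf 6 (new)  [load 100/170]
  85 → shelf 4  [load 160/170]
  75 → shelf 7 (new)  [load 75/170]
  120 → shelf 8 (new)  [load 120/170]
  125 → shelf 9 (new)  [load 125/170]
9 shelves opened.

9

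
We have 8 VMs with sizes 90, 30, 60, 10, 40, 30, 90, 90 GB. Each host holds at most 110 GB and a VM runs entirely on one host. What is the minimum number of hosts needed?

5

Total = 90 + 90 + 90 + 60 + 40 + 30 + 30 + 10 = 440 GB.
Lower bound: ⌈440/110⌉ = 4 hosts.
A packing using 5 hosts:
  host 1: 90 + 10 = 100
  host 2: 90 = 90
  host 3: 90 = 90
  host 4: 60 + 40 = 100
  host 5: 30 + 30 = 60
No arrangement into 4 hosts stays within capacity, so 5 is optimal.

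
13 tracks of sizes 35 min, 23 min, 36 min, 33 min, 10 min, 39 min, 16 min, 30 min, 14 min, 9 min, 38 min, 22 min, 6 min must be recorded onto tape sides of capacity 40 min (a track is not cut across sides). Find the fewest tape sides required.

9

Total = 39 + 38 + 36 + 35 + 33 + 30 + 23 + 22 + 16 + 14 + 10 + 9 + 6 = 311 min.
Lower bound: ⌈311/40⌉ = 8 tape sides.
A packing using 9 tape sides:
  side 1: 39 = 39
  side 2: 38 = 38
  side 3: 36 = 36
  side 4: 35 = 35
  side 5: 33 + 6 = 39
  side 6: 30 + 10 = 40
  side 7: 23 + 16 = 39
  side 8: 22 + 14 = 36
  side 9: 9 = 9
No arrangement into 8 tape sides stays within capacity, so 9 is optimal.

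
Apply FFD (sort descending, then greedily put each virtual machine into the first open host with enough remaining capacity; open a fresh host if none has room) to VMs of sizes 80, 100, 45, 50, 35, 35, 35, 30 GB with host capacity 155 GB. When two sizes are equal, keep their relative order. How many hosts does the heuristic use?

3

Sorted descending: 100, 80, 50, 45, 35, 35, 35, 30.
  100 → host 1 (new)  [load 100/155]
  80 → host 2 (new)  [load 80/155]
  50 → host 1  [load 150/155]
  45 → host 2  [load 125/155]
  35 → host 3 (new)  [load 35/155]
  35 → host 3  [load 70/155]
  35 → host 3  [load 105/155]
  30 → host 2  [load 155/155]
3 hosts opened.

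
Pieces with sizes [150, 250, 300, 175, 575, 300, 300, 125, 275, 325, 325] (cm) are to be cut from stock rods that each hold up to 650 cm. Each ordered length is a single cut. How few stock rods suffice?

5

Total = 575 + 325 + 325 + 300 + 300 + 300 + 275 + 250 + 175 + 150 + 125 = 3100 cm.
Lower bound: ⌈3100/650⌉ = 5 stock rods.
A packing using 5 stock rods:
  stock rod 1: 575 = 575
  stock rod 2: 325 + 325 = 650
  stock rod 3: 300 + 300 = 600
  stock rod 4: 300 + 175 + 150 = 625
  stock rod 5: 275 + 250 + 125 = 650
This matches the lower bound, so 5 is optimal.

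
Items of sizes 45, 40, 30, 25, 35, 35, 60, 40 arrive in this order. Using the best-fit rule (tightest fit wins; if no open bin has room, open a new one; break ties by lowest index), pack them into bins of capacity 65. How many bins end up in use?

  45 → bin 1 (new)  [load 45/65]
  40 → bin 2 (new)  [load 40/65]
  30 → bin 3 (new)  [load 30/65]
  25 → bin 2  [load 65/65]
  35 → bin 3  [load 65/65]
  35 → bin 4 (new)  [load 35/65]
  60 → bin 5 (new)  [load 60/65]
  40 → bin 6 (new)  [load 40/65]
6 bins opened.

6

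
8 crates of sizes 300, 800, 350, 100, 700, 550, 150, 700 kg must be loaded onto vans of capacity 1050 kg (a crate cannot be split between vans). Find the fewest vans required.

4

Total = 800 + 700 + 700 + 550 + 350 + 300 + 150 + 100 = 3650 kg.
Lower bound: ⌈3650/1050⌉ = 4 vans.
A packing using 4 vans:
  van 1: 800 + 150 + 100 = 1050
  van 2: 700 + 350 = 1050
  van 3: 700 + 300 = 1000
  van 4: 550 = 550
This matches the lower bound, so 4 is optimal.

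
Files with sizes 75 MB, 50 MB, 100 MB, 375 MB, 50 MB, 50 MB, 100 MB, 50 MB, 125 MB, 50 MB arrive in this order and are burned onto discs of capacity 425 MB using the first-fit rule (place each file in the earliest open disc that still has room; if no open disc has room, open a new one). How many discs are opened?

  75 → disc 1 (new)  [load 75/425]
  50 → disc 1  [load 125/425]
  100 → disc 1  [load 225/425]
  375 → disc 2 (new)  [load 375/425]
  50 → disc 1  [load 275/425]
  50 → disc 1  [load 325/425]
  100 → disc 1  [load 425/425]
  50 → disc 2  [load 425/425]
  125 → disc 3 (new)  [load 125/425]
  50 → disc 3  [load 175/425]
3 discs opened.

3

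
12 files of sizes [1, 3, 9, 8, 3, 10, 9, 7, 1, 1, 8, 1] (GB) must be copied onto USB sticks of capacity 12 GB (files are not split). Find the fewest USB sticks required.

6

Total = 10 + 9 + 9 + 8 + 8 + 7 + 3 + 3 + 1 + 1 + 1 + 1 = 61 GB.
Lower bound: ⌈61/12⌉ = 6 USB sticks.
A packing using 6 USB sticks:
  USB stick 1: 10 + 1 + 1 = 12
  USB stick 2: 9 + 3 = 12
  USB stick 3: 9 + 3 = 12
  USB stick 4: 8 + 1 + 1 = 10
  USB stick 5: 8 = 8
  USB stick 6: 7 = 7
This matches the lower bound, so 6 is optimal.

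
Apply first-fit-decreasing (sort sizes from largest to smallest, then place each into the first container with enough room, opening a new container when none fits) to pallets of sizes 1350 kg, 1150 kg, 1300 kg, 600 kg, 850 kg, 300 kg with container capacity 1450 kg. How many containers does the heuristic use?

Sorted descending: 1350, 1300, 1150, 850, 600, 300.
  1350 → container 1 (new)  [load 1350/1450]
  1300 → container 2 (new)  [load 1300/1450]
  1150 → container 3 (new)  [load 1150/1450]
  850 → container 4 (new)  [load 850/1450]
  600 → container 4  [load 1450/1450]
  300 → container 3  [load 1450/1450]
4 containers opened.

4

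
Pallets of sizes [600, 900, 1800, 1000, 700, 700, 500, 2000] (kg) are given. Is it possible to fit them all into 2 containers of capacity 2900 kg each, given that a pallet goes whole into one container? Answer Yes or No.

No

Total = 8200 kg; ⌈8200/2900⌉ = 3.
At least 3 containers are required, but only 2 are allowed.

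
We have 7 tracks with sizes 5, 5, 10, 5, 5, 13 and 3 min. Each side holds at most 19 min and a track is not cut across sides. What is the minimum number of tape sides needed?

Total = 13 + 10 + 5 + 5 + 5 + 5 + 3 = 46 min.
Lower bound: ⌈46/19⌉ = 3 tape sides.
A packing using 3 tape sides:
  side 1: 13 + 5 = 18
  side 2: 10 + 5 + 3 = 18
  side 3: 5 + 5 = 10
This matches the lower bound, so 3 is optimal.

3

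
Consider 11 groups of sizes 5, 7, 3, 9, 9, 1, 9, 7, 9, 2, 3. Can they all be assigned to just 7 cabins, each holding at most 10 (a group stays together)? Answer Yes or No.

Yes

A valid assignment using 7 cabins:
  cabin 1: 9 + 1 = 10
  cabin 2: 9 = 9
  cabin 3: 9 = 9
  cabin 4: 9 = 9
  cabin 5: 7 + 3 = 10
  cabin 6: 7 + 3 = 10
  cabin 7: 5 + 2 = 7
Every load is within 10, so 7 cabins suffice.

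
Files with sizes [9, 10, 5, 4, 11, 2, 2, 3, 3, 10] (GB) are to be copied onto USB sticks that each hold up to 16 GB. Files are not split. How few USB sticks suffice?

Total = 11 + 10 + 10 + 9 + 5 + 4 + 3 + 3 + 2 + 2 = 59 GB.
Lower bound: ⌈59/16⌉ = 4 USB sticks.
A packing using 4 USB sticks:
  USB stick 1: 11 + 5 = 16
  USB stick 2: 10 + 4 + 2 = 16
  USB stick 3: 10 + 3 + 3 = 16
  USB stick 4: 9 + 2 = 11
This matches the lower bound, so 4 is optimal.

4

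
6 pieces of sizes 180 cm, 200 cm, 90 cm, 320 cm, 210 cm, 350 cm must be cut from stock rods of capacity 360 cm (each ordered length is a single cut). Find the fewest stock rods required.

Total = 350 + 320 + 210 + 200 + 180 + 90 = 1350 cm.
Lower bound: ⌈1350/360⌉ = 4 stock rods.
A packing using 5 stock rods:
  stock rod 1: 350 = 350
  stock rod 2: 320 = 320
  stock rod 3: 210 + 90 = 300
  stock rod 4: 200 = 200
  stock rod 5: 180 = 180
No arrangement into 4 stock rods stays within capacity, so 5 is optimal.

5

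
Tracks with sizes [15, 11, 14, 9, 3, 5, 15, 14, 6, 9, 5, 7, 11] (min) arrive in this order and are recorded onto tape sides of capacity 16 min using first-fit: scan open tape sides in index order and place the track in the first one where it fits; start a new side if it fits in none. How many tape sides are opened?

9

  15 → side 1 (new)  [load 15/16]
  11 → side 2 (new)  [load 11/16]
  14 → side 3 (new)  [load 14/16]
  9 → side 4 (new)  [load 9/16]
  3 → side 2  [load 14/16]
  5 → side 4  [load 14/16]
  15 → side 5 (new)  [load 15/16]
  14 → side 6 (new)  [load 14/16]
  6 → side 7 (new)  [load 6/16]
  9 → side 7  [load 15/16]
  5 → side 8 (new)  [load 5/16]
  7 → side 8  [load 12/16]
  11 → side 9 (new)  [load 11/16]
9 tape sides opened.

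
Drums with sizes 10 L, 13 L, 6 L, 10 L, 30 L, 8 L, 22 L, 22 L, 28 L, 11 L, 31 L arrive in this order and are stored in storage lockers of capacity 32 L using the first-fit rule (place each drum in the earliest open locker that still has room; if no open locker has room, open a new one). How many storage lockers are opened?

  10 → locker 1 (new)  [load 10/32]
  13 → locker 1  [load 23/32]
  6 → locker 1  [load 29/32]
  10 → locker 2 (new)  [load 10/32]
  30 → locker 3 (new)  [load 30/32]
  8 → locker 2  [load 18/32]
  22 → locker 4 (new)  [load 22/32]
  22 → locker 5 (new)  [load 22/32]
  28 → locker 6 (new)  [load 28/32]
  11 → locker 2  [load 29/32]
  31 → locker 7 (new)  [load 31/32]
7 storage lockers opened.

7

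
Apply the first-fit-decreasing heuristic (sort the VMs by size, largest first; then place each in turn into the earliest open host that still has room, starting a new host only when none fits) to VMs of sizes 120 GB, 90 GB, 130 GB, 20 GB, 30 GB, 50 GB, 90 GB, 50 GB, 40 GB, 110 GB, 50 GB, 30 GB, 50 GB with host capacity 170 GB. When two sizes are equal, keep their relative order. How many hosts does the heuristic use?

Sorted descending: 130, 120, 110, 90, 90, 50, 50, 50, 50, 40, 30, 30, 20.
  130 → host 1 (new)  [load 130/170]
  120 → host 2 (new)  [load 120/170]
  110 → host 3 (new)  [load 110/170]
  90 → host 4 (new)  [load 90/170]
  90 → host 5 (new)  [load 90/170]
  50 → host 2  [load 170/170]
  50 → host 3  [load 160/170]
  50 → host 4  [load 140/170]
  50 → host 5  [load 140/170]
  40 → host 1  [load 170/170]
  30 → host 4  [load 170/170]
  30 → host 5  [load 170/170]
  20 → host 6 (new)  [load 20/170]
6 hosts opened.

6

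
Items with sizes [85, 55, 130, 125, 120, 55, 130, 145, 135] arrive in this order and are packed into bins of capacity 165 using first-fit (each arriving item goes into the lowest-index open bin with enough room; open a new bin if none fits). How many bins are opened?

  85 → bin 1 (new)  [load 85/165]
  55 → bin 1  [load 140/165]
  130 → bin 2 (new)  [load 130/165]
  125 → bin 3 (new)  [load 125/165]
  120 → bin 4 (new)  [load 120/165]
  55 → bin 5 (new)  [load 55/165]
  130 → bin 6 (new)  [load 130/165]
  145 → bin 7 (new)  [load 145/165]
  135 → bin 8 (new)  [load 135/165]
8 bins opened.

8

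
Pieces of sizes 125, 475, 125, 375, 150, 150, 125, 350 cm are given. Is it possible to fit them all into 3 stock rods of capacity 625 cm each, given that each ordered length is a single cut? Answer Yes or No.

Yes

A valid assignment using 3 stock rods:
  stock rod 1: 475 + 150 = 625
  stock rod 2: 375 + 125 + 125 = 625
  stock rod 3: 350 + 150 + 125 = 625
Every load is within 625 cm, so 3 stock rods suffice.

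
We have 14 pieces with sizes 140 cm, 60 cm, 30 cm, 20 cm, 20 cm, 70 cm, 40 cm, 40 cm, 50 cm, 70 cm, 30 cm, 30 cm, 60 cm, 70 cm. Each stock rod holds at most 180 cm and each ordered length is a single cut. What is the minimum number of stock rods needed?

5

Total = 140 + 70 + 70 + 70 + 60 + 60 + 50 + 40 + 40 + 30 + 30 + 30 + 20 + 20 = 730 cm.
Lower bound: ⌈730/180⌉ = 5 stock rods.
A packing using 5 stock rods:
  stock rod 1: 140 + 40 = 180
  stock rod 2: 70 + 70 + 40 = 180
  stock rod 3: 70 + 60 + 50 = 180
  stock rod 4: 60 + 30 + 30 + 30 + 20 = 170
  stock rod 5: 20 = 20
This matches the lower bound, so 5 is optimal.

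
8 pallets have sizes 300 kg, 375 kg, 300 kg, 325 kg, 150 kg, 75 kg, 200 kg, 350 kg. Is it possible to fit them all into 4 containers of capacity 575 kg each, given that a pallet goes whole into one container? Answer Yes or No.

Total = 2075 kg; ⌈2075/575⌉ = 4.
5 pallets each exceed half the capacity and cannot share a container, forcing at least 5 containers.
At least 5 containers are required, but only 4 are allowed.

No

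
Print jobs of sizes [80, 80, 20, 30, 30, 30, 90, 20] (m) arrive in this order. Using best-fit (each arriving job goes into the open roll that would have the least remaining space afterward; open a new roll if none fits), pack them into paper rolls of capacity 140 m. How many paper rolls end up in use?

3

  80 → roll 1 (new)  [load 80/140]
  80 → roll 2 (new)  [load 80/140]
  20 → roll 1  [load 100/140]
  30 → roll 1  [load 130/140]
  30 → roll 2  [load 110/140]
  30 → roll 2  [load 140/140]
  90 → roll 3 (new)  [load 90/140]
  20 → roll 3  [load 110/140]
3 paper rolls opened.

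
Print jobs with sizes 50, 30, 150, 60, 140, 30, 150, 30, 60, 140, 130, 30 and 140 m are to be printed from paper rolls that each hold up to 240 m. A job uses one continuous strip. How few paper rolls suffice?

Total = 150 + 150 + 140 + 140 + 140 + 130 + 60 + 60 + 50 + 30 + 30 + 30 + 30 = 1140 m.
Lower bound: ⌈1140/240⌉ = 5 paper rolls.
Also, 6 print jobs each exceed 120 m, and no two of those can share a roll, so at least 6 paper rolls are needed.
A packing using 6 paper rolls:
  roll 1: 150 + 60 + 30 = 240
  roll 2: 150 + 60 + 30 = 240
  roll 3: 140 + 50 + 30 = 220
  roll 4: 140 + 30 = 170
  roll 5: 140 = 140
  roll 6: 130 = 130
This matches the lower bound, so 6 is optimal.

6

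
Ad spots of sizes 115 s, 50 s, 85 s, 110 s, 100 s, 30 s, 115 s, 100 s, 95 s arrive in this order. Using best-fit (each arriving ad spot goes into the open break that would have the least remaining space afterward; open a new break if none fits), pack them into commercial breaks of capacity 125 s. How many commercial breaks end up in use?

8

  115 → break 1 (new)  [load 115/125]
  50 → break 2 (new)  [load 50/125]
  85 → break 3 (new)  [load 85/125]
  110 → break 4 (new)  [load 110/125]
  100 → break 5 (new)  [load 100/125]
  30 → break 3  [load 115/125]
  115 → break 6 (new)  [load 115/125]
  100 → break 7 (new)  [load 100/125]
  95 → break 8 (new)  [load 95/125]
8 commercial breaks opened.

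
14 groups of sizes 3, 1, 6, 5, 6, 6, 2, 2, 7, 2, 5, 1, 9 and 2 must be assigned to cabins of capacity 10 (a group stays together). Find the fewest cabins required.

6

Total = 9 + 7 + 6 + 6 + 6 + 5 + 5 + 3 + 2 + 2 + 2 + 2 + 1 + 1 = 57.
Lower bound: ⌈57/10⌉ = 6 cabins.
A packing using 6 cabins:
  cabin 1: 9 + 1 = 10
  cabin 2: 7 + 3 = 10
  cabin 3: 6 + 2 + 2 = 10
  cabin 4: 6 + 2 + 2 = 10
  cabin 5: 6 + 1 = 7
  cabin 6: 5 + 5 = 10
This matches the lower bound, so 6 is optimal.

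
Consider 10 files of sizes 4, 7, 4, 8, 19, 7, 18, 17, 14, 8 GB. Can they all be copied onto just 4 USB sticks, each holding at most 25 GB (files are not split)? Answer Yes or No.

Total = 106 GB; ⌈106/25⌉ = 5.
At least 5 USB sticks are required, but only 4 are allowed.

No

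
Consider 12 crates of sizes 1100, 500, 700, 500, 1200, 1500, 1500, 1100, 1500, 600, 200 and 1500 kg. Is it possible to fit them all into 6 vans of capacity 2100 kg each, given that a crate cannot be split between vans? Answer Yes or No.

No

Total = 11900 kg; ⌈11900/2100⌉ = 6.
7 crates each exceed half the capacity and cannot share a van, forcing at least 7 vans.
At least 7 vans are required, but only 6 are allowed.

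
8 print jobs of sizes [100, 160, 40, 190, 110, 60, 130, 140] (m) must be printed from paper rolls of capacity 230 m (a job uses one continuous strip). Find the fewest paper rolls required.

Total = 190 + 160 + 140 + 130 + 110 + 100 + 60 + 40 = 930 m.
Lower bound: ⌈930/230⌉ = 5 paper rolls.
A packing using 5 paper rolls:
  roll 1: 190 + 40 = 230
  roll 2: 160 + 60 = 220
  roll 3: 140 = 140
  roll 4: 130 + 100 = 230
  roll 5: 110 = 110
This matches the lower bound, so 5 is optimal.

5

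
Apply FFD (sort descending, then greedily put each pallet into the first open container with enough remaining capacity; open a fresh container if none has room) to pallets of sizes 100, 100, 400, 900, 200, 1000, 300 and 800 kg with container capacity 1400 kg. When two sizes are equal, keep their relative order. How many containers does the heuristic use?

Sorted descending: 1000, 900, 800, 400, 300, 200, 100, 100.
  1000 → container 1 (new)  [load 1000/1400]
  900 → container 2 (new)  [load 900/1400]
  800 → container 3 (new)  [load 800/1400]
  400 → container 1  [load 1400/1400]
  300 → container 2  [load 1200/1400]
  200 → container 2  [load 1400/1400]
  100 → container 3  [load 900/1400]
  100 → container 3  [load 1000/1400]
3 containers opened.

3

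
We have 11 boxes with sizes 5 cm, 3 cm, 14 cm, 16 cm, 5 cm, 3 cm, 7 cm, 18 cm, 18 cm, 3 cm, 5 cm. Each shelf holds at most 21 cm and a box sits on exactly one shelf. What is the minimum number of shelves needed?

5

Total = 18 + 18 + 16 + 14 + 7 + 5 + 5 + 5 + 3 + 3 + 3 = 97 cm.
Lower bound: ⌈97/21⌉ = 5 shelves.
A packing using 5 shelves:
  shelf 1: 18 + 3 = 21
  shelf 2: 18 + 3 = 21
  shelf 3: 16 + 5 = 21
  shelf 4: 14 + 7 = 21
  shelf 5: 5 + 5 + 3 = 13
This matches the lower bound, so 5 is optimal.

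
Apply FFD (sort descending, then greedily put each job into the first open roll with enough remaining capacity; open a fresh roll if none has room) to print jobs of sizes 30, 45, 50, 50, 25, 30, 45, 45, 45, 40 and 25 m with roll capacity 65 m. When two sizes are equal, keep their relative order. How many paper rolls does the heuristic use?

Sorted descending: 50, 50, 45, 45, 45, 45, 40, 30, 30, 25, 25.
  50 → roll 1 (new)  [load 50/65]
  50 → roll 2 (new)  [load 50/65]
  45 → roll 3 (new)  [load 45/65]
  45 → roll 4 (new)  [load 45/65]
  45 → roll 5 (new)  [load 45/65]
  45 → roll 6 (new)  [load 45/65]
  40 → roll 7 (new)  [load 40/65]
  30 → roll 8 (new)  [load 30/65]
  30 → roll 8  [load 60/65]
  25 → roll 7  [load 65/65]
  25 → roll 9 (new)  [load 25/65]
9 paper rolls opened.

9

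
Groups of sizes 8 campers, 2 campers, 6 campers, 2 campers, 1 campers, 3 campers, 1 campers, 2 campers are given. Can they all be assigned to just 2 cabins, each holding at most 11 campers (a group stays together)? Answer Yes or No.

Total = 25 campers; ⌈25/11⌉ = 3.
At least 3 cabins are required, but only 2 are allowed.

No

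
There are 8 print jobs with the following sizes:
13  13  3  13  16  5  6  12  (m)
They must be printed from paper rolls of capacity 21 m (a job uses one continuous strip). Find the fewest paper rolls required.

Total = 16 + 13 + 13 + 13 + 12 + 6 + 5 + 3 = 81 m.
Lower bound: ⌈81/21⌉ = 4 paper rolls.
Also, 5 print jobs each exceed 21/2 m, and no two of those can share a roll, so at least 5 paper rolls are needed.
A packing using 5 paper rolls:
  roll 1: 16 + 5 = 21
  roll 2: 13 + 6 = 19
  roll 3: 13 + 3 = 16
  roll 4: 13 = 13
  roll 5: 12 = 12
This matches the lower bound, so 5 is optimal.

5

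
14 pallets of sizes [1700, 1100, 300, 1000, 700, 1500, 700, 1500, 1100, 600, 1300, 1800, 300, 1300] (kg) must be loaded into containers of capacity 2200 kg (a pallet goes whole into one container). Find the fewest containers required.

8

Total = 1800 + 1700 + 1500 + 1500 + 1300 + 1300 + 1100 + 1100 + 1000 + 700 + 700 + 600 + 300 + 300 = 14900 kg.
Lower bound: ⌈14900/2200⌉ = 7 containers.
A packing using 8 containers:
  container 1: 1800 + 300 = 2100
  container 2: 1700 + 300 = 2000
  container 3: 1500 + 700 = 2200
  container 4: 1500 + 700 = 2200
  container 5: 1300 + 600 = 1900
  container 6: 1300 = 1300
  container 7: 1100 + 1100 = 2200
  container 8: 1000 = 1000
No arrangement into 7 containers stays within capacity, so 8 is optimal.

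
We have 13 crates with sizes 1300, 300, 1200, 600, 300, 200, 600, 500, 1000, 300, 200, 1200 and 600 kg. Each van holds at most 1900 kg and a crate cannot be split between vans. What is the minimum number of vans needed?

5

Total = 1300 + 1200 + 1200 + 1000 + 600 + 600 + 600 + 500 + 300 + 300 + 300 + 200 + 200 = 8300 kg.
Lower bound: ⌈8300/1900⌉ = 5 vans.
A packing using 5 vans:
  van 1: 1300 + 600 = 1900
  van 2: 1200 + 600 = 1800
  van 3: 1200 + 600 = 1800
  van 4: 1000 + 500 + 300 = 1800
  van 5: 300 + 300 + 200 + 200 = 1000
This matches the lower bound, so 5 is optimal.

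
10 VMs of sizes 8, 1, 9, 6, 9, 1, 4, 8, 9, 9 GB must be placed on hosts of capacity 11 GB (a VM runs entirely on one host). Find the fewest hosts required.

Total = 9 + 9 + 9 + 9 + 8 + 8 + 6 + 4 + 1 + 1 = 64 GB.
Lower bound: ⌈64/11⌉ = 6 hosts.
Also, 7 VMs each exceed 11/2 GB, and no two of those can share a host, so at least 7 hosts are needed.
A packing using 7 hosts:
  host 1: 9 + 1 + 1 = 11
  host 2: 9 = 9
  host 3: 9 = 9
  host 4: 9 = 9
  host 5: 8 = 8
  host 6: 8 = 8
  host 7: 6 + 4 = 10
This matches the lower bound, so 7 is optimal.

7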